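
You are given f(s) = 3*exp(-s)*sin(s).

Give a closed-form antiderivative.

An antiderivative F(s) passes only if d/ds[F] lands on f(s) exactly.
Check: d/ds[-3*exp(-s)*sin(s)/2 - 3*exp(-s)*cos(s)/2] = 3*exp(-s)*sin(s) = f(s).

An antiderivative is F(s) = -3*exp(-s)*sin(s)/2 - 3*exp(-s)*cos(s)/2.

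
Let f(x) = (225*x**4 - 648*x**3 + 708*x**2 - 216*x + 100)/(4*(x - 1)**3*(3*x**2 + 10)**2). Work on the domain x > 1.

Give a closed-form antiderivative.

An antiderivative is F(x) = (-75*x**2 + 144*x - 82)/(24*x**4 - 48*x**3 + 104*x**2 - 160*x + 80).

Since d/dx undoes antidifferentiation here, F'(x) = f(x) is required of F(x).
Check: d/dx[(-75*x**2 + 144*x - 82)/(24*x**4 - 48*x**3 + 104*x**2 - 160*x + 80)] = (225*x**4 - 648*x**3 + 708*x**2 - 216*x + 100)/(36*x**7 - 108*x**6 + 348*x**5 - 756*x**4 + 1120*x**3 - 1440*x**2 + 1200*x - 400), which equals f(x).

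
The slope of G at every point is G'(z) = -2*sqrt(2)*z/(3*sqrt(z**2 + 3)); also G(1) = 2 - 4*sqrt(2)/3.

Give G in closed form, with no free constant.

G(z) = 2*(-sqrt(2)*sqrt(z**2 + 3) + 3)/3

G'(z) matches the chain-rule pattern g'(h)*h' with inner function h(z) = 2*z**2 + 6; substituting u = h(z) collapses the integral.
A general antiderivative is -2*sqrt(2*z**2 + 6)/3 + C.
The condition gives C = 2 - 4*sqrt(2)/3 - (-4*sqrt(2)/3) = 2.
So G(z) = 2*(-sqrt(2)*sqrt(z**2 + 3) + 3)/3.
Check: d/dz[2*(-sqrt(2)*sqrt(z**2 + 3) + 3)/3] = -2*sqrt(2)*z/(3*sqrt(z**2 + 3)) = G'(z).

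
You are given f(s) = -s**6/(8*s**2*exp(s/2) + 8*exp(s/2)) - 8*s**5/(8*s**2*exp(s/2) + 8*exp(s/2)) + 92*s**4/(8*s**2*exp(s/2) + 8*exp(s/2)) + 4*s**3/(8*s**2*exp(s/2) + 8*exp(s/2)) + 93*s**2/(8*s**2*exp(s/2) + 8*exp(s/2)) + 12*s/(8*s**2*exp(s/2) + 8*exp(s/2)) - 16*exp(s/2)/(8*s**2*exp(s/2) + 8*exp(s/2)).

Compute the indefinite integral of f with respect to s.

The integrand splits into summands that can be handled one at a time.
Check: d/ds[(s**4 + 16*s**3 + 3*s**2 - 8*exp(s/2)*atan(s))*exp(-s/2)/4] = (-s**6 - 8*s**5 + 92*s**4 + 4*s**3 + 93*s**2 + 12*s - 16*exp(s/2))/(8*s**2*exp(s/2) + 8*exp(s/2)), which equals f(s).

F(s) = (s**4 + 16*s**3 + 3*s**2 - 8*exp(s/2)*atan(s))*exp(-s/2)/4 + C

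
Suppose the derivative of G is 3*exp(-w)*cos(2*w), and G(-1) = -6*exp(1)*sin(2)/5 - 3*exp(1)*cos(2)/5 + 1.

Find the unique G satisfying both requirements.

Since d/dw undoes antidifferentiation here, G(w) must give back the stated G'(w).
A general antiderivative is 6*exp(-w)*sin(2*w)/5 - 3*exp(-w)*cos(2*w)/5 + C.
The condition gives C = -6*exp(1)*sin(2)/5 - 3*exp(1)*cos(2)/5 + 1 - (-6*exp(1)*sin(2)/5 - 3*exp(1)*cos(2)/5) = 1.
So G(w) = 1 + 6*exp(-w)*sin(2*w)/5 - 3*exp(-w)*cos(2*w)/5.
Check: d/dw[1 + 6*exp(-w)*sin(2*w)/5 - 3*exp(-w)*cos(2*w)/5] = 3*exp(-w)*cos(2*w) = G'(w).

G(w) = 1 + 6*exp(-w)*sin(2*w)/5 - 3*exp(-w)*cos(2*w)/5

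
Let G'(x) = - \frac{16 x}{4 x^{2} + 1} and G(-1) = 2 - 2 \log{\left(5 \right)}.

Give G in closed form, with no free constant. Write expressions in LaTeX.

G'(x) matches the chain-rule pattern g'(h)*h' with inner function h(x) = 4 x^{2} + 1; substituting u = h(x) collapses the integral.
A general antiderivative is - 2 \log{\left(4 x^{2} + 1 \right)} + C.
The condition gives C = 2 - 2 \log{\left(5 \right)} - (- 2 \log{\left(5 \right)}) = 2.
So G(x) = 2 - 2 \log{\left(4 x^{2} + 1 \right)}.
Check: d/dx[2 - 2 \log{\left(4 x^{2} + 1 \right)}] = - \frac{16 x}{4 x^{2} + 1} = G'(x).

G(x) = 2 - 2 \log{\left(4 x^{2} + 1 \right)}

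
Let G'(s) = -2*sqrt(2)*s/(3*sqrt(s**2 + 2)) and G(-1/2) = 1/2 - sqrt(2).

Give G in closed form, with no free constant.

The substitution u = s**2/2 + 1 works: G'(s) is exactly (dG/du)*(du/ds) for that inner function.
A general antiderivative is -4*sqrt(s**2/2 + 1)/3 + C.
The condition gives C = 1/2 - sqrt(2) - (-sqrt(2)) = 1/2.
So G(s) = (-4*sqrt(2)*sqrt(s**2 + 2) + 3)/6.
Check: d/ds[(-4*sqrt(2)*sqrt(s**2 + 2) + 3)/6] = -2*sqrt(2)*s/(3*sqrt(s**2 + 2)) = G'(s).

G(s) = (-4*sqrt(2)*sqrt(s**2 + 2) + 3)/6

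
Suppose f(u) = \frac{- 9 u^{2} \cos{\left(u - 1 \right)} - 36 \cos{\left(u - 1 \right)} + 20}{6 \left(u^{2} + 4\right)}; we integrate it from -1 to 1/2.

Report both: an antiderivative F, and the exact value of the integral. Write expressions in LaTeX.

Since d/du undoes antidifferentiation here, F'(u) = f(u) is required of F(u).
F(u) = \frac{- 9 \sin{\left(u - 1 \right)} + 10 \operatorname{atan}{\left(\frac{u}{2} \right)}}{6} is an antiderivative of f.
Check: d/du[\frac{- 9 \sin{\left(u - 1 \right)} + 10 \operatorname{atan}{\left(\frac{u}{2} \right)}}{6}] = \frac{- 9 u^{2} \cos{\left(u - 1 \right)} - 36 \cos{\left(u - 1 \right)} + 20}{6 u^{2} + 24}, which equals f(u).
F(1/2) = \frac{5 \operatorname{atan}{\left(\frac{1}{4} \right)}}{3} + \frac{3 \sin{\left(\frac{1}{2} \right)}}{2}; F(-1) = - \frac{5 \operatorname{atan}{\left(\frac{1}{2} \right)}}{3} + \frac{3 \sin{\left(2 \right)}}{2}.
Integral = F(1/2) - F(-1) = - \frac{3 \sin{\left(2 \right)}}{2} + \frac{5 \operatorname{atan}{\left(\frac{1}{4} \right)}}{3} + \frac{3 \sin{\left(\frac{1}{2} \right)}}{2} + \frac{5 \operatorname{atan}{\left(\frac{1}{2} \right)}}{3}.

Antiderivative: F(u) = \frac{- 9 \sin{\left(u - 1 \right)} + 10 \operatorname{atan}{\left(\frac{u}{2} \right)}}{6}; value = - \frac{3 \sin{\left(2 \right)}}{2} + \frac{5 \operatorname{atan}{\left(\frac{1}{4} \right)}}{3} + \frac{3 \sin{\left(\frac{1}{2} \right)}}{2} + \frac{5 \operatorname{atan}{\left(\frac{1}{2} \right)}}{3}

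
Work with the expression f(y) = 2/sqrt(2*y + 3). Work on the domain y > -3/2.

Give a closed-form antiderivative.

Check any antiderivative F(y) by computing F'(y) and comparing it with f(y).
Check: d/dy[2*sqrt(2*y + 3)] = 2/sqrt(2*y + 3) = f(y).

An antiderivative is F(y) = 2*sqrt(2*y + 3).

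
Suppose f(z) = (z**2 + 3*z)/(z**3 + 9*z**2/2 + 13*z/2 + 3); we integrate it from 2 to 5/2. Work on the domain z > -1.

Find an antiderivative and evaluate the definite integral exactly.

Antiderivative: F(z) = 9*log(2*z + 3) - 4*log(z**2 + 3*z + 2); value = -9*log(7) - 4*log(63/4) + 4*log(12) + 9*log(8)

The denominator factors as (z + 1)*(z + 2)*(2*z + 3); partial fractions split f into directly integrable pieces: 18/(2*z + 3) - 4/(z + 2) - 4/(z + 1).
F(z) = 9*log(2*z + 3) - 4*log(z**2 + 3*z + 2) is an antiderivative of f.
Check: d/dz[9*log(2*z + 3) - 4*log(z**2 + 3*z + 2)] = (2*z**2 + 6*z)/(2*z**3 + 9*z**2 + 13*z + 6), which equals f(z).
F(5/2) = -4*log(63/4) + 9*log(8); F(2) = -4*log(12) + 9*log(7).
Integral = F(5/2) - F(2) = -9*log(7) - 4*log(63/4) + 4*log(12) + 9*log(8).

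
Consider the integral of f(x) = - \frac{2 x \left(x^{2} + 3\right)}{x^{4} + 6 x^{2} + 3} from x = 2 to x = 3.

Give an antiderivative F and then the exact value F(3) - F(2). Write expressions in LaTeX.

The substitution u = \frac{x^{4}}{3} + 2 x^{2} + 1 works: f is exactly (dF/du)*(du/dx) for that inner function.
F(x) = - \frac{\log{\left(\frac{x^{4}}{3} + 2 x^{2} + 1 \right)}}{2} is an antiderivative of f.
Check: d/dx[- \frac{\log{\left(\frac{x^{4}}{3} + 2 x^{2} + 1 \right)}}{2}] = \frac{- 2 x^{3} - 6 x}{x^{4} + 6 x^{2} + 3}, which equals f(x).
F(3) = - \frac{\log{\left(46 \right)}}{2}; F(2) = - \frac{\log{\left(\frac{43}{3} \right)}}{2}.
Integral = F(3) - F(2) = - \frac{\log{\left(46 \right)}}{2} + \frac{\log{\left(\frac{43}{3} \right)}}{2}.

Antiderivative: F(x) = - \frac{\log{\left(\frac{x^{4}}{3} + 2 x^{2} + 1 \right)}}{2}; value = - \frac{\log{\left(46 \right)}}{2} + \frac{\log{\left(\frac{43}{3} \right)}}{2}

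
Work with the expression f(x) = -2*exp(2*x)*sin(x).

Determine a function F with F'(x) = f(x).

Since d/dx undoes antidifferentiation here, F'(x) = f(x) is required of F(x).
Check: d/dx[2*(-2*sin(x) + cos(x))*exp(2*x)/5] = -2*exp(2*x)*sin(x) = f(x).

An antiderivative is F(x) = 2*(-2*sin(x) + cos(x))*exp(2*x)/5.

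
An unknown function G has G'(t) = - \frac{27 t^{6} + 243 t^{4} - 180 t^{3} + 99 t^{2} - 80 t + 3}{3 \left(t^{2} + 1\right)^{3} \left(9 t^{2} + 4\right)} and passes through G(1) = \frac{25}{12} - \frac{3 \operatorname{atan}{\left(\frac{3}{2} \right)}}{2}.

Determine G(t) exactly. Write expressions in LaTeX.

G(t) = - \frac{9 t^{4} \operatorname{atan}{\left(\frac{3 t}{2} \right)} - 12 t^{4} + 18 t^{2} \operatorname{atan}{\left(\frac{3 t}{2} \right)} - 24 t^{2} - 12 t + 9 \operatorname{atan}{\left(\frac{3 t}{2} \right)} - 2}{6 \left(t^{2} + 1\right)^{2}}

Differentiate the proposed G(t) back; it has to land on the given G'(t).
A general antiderivative is \frac{2 t - \frac{5}{3}}{t^{4} + 2 t^{2} + 1} - \frac{3 \operatorname{atan}{\left(\frac{3 t}{2} \right)}}{2} + C.
The condition gives C = \frac{25}{12} - \frac{3 \operatorname{atan}{\left(\frac{3}{2} \right)}}{2} - (\frac{1}{12} - \frac{3 \operatorname{atan}{\left(\frac{3}{2} \right)}}{2}) = 2.
So G(t) = - \frac{9 t^{4} \operatorname{atan}{\left(\frac{3 t}{2} \right)} - 12 t^{4} + 18 t^{2} \operatorname{atan}{\left(\frac{3 t}{2} \right)} - 24 t^{2} - 12 t + 9 \operatorname{atan}{\left(\frac{3 t}{2} \right)} - 2}{6 \left(t^{2} + 1\right)^{2}}.
Check: d/dt[- \frac{9 t^{4} \operatorname{atan}{\left(\frac{3 t}{2} \right)} - 12 t^{4} + 18 t^{2} \operatorname{atan}{\left(\frac{3 t}{2} \right)} - 24 t^{2} - 12 t + 9 \operatorname{atan}{\left(\frac{3 t}{2} \right)} - 2}{6 \left(t^{2} + 1\right)^{2}}] = \frac{- 27 t^{6} - 243 t^{4} + 180 t^{3} - 99 t^{2} + 80 t - 3}{27 t^{8} + 93 t^{6} + 117 t^{4} + 63 t^{2} + 12}, which equals G'(t).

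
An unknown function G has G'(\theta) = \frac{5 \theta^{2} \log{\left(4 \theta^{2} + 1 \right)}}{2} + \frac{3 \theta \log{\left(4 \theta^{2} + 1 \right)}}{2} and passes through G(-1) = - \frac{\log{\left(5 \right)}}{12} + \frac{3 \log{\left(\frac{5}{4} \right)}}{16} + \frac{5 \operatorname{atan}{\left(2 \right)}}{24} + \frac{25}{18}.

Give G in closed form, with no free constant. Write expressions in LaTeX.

Integrate term by term and add the pieces.
A general antiderivative is - \frac{5 \theta^{3}}{9} - \frac{3 \theta^{2}}{4} + \frac{5 \theta}{12} + \left(\frac{5 \theta^{3}}{6} + \frac{3 \theta^{2}}{4}\right) \log{\left(4 \theta^{2} + 1 \right)} + \frac{3 \log{\left(\theta^{2} + \frac{1}{4} \right)}}{16} - \frac{5 \operatorname{atan}{\left(2 \theta \right)}}{24} + C.
The condition gives C = - \frac{\log{\left(5 \right)}}{12} + \frac{3 \log{\left(\frac{5}{4} \right)}}{16} + \frac{5 \operatorname{atan}{\left(2 \right)}}{24} + \frac{25}{18} - (- \frac{11}{18} - \frac{\log{\left(5 \right)}}{12} + \frac{3 \log{\left(\frac{5}{4} \right)}}{16} + \frac{5 \operatorname{atan}{\left(2 \right)}}{24}) = 2.
So G(\theta) = - \frac{5 \theta^{3}}{9} - \frac{3 \theta^{2}}{4} + \frac{5 \theta}{12} + \left(\frac{5 \theta^{3}}{6} + \frac{3 \theta^{2}}{4}\right) \log{\left(4 \theta^{2} + 1 \right)} + \frac{3 \log{\left(\theta^{2} + \frac{1}{4} \right)}}{16} - \frac{5 \operatorname{atan}{\left(2 \theta \right)}}{24} + 2.
Check: d/d\theta[- \frac{5 \theta^{3}}{9} - \frac{3 \theta^{2}}{4} + \frac{5 \theta}{12} + \left(\frac{5 \theta^{3}}{6} + \frac{3 \theta^{2}}{4}\right) \log{\left(4 \theta^{2} + 1 \right)} + \frac{3 \log{\left(\theta^{2} + \frac{1}{4} \right)}}{16} - \frac{5 \operatorname{atan}{\left(2 \theta \right)}}{24} + 2] = \frac{5 \theta^{2} \log{\left(4 \theta^{2} + 1 \right)}}{2} + \frac{3 \theta \log{\left(4 \theta^{2} + 1 \right)}}{2} = G'(\theta).

G(\theta) = - \frac{5 \theta^{3}}{9} - \frac{3 \theta^{2}}{4} + \frac{5 \theta}{12} + \left(\frac{5 \theta^{3}}{6} + \frac{3 \theta^{2}}{4}\right) \log{\left(4 \theta^{2} + 1 \right)} + \frac{3 \log{\left(\theta^{2} + \frac{1}{4} \right)}}{16} - \frac{5 \operatorname{atan}{\left(2 \theta \right)}}{24} + 2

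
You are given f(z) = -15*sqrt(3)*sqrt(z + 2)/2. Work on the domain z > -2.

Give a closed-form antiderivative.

Recover f(z) by differentiating a candidate F(z); any mismatch rules it out.
Check: d/dz[-5*sqrt(3)*(z + 2)**(3/2)] = -15*sqrt(3)*sqrt(z + 2)/2 = f(z).

An antiderivative is F(z) = -5*sqrt(3)*(z + 2)**(3/2).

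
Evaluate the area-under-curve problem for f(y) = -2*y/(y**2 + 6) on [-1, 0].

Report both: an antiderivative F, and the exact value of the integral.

Antiderivative: F(y) = -log(y**2/2 + 3); value = -log(3) + log(7/2)

f matches the chain-rule pattern g'(h)*h' with inner function h(y) = y**2/2 + 3; substituting u = h(y) collapses the integral.
F(y) = -log(y**2/2 + 3) is an antiderivative of f.
Check: d/dy[-log(y**2/2 + 3)] = -2*y/(y**2 + 6) = f(y).
F(0) = -log(3); F(-1) = -log(7/2).
Integral = F(0) - F(-1) = -log(3) + log(7/2).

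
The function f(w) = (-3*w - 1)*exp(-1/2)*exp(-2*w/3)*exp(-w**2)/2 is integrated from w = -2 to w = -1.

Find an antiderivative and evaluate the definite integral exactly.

Antiderivative: F(w) = 3*exp(-1/2)*exp(-2*w/3)*exp(-w**2)/4; value = -3*exp(-19/6)/4 + 3*exp(-5/6)/4

f matches the chain-rule pattern g'(h)*h' with inner function h(w) = -w**2 - 2*w/3 - 1/2; substituting u = h(w) collapses the integral.
F(w) = 3*exp(-1/2)*exp(-2*w/3)*exp(-w**2)/4 is an antiderivative of f.
Check: d/dw[3*exp(-1/2)*exp(-2*w/3)*exp(-w**2)/4] = (-3*w - 1)*exp(-1/2)*exp(-2*w/3)*exp(-w**2)/2 = f(w).
F(-1) = 3*exp(-5/6)/4; F(-2) = 3*exp(-19/6)/4.
Integral = F(-1) - F(-2) = -3*exp(-19/6)/4 + 3*exp(-5/6)/4.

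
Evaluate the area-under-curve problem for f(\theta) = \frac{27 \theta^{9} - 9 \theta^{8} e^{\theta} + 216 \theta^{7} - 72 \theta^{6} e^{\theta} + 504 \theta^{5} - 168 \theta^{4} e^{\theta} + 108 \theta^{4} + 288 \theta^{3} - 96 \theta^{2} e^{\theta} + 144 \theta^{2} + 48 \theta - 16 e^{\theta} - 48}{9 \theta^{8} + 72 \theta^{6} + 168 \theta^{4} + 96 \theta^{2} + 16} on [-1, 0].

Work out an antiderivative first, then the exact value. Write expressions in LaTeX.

A first test for any F(\theta): its \theta-derivative must equal f(\theta) identically.
F(\theta) = - \frac{- 9 \theta^{6} + 6 \theta^{4} e^{\theta} - 27 \theta^{4} + 24 \theta^{2} e^{\theta} + 24 \theta^{2} + 24 \theta + 8 e^{\theta} + 12}{2 \left(3 \theta^{4} + 12 \theta^{2} + 4\right)} is an antiderivative of f.
Check: d/d\theta[- \frac{- 9 \theta^{6} + 6 \theta^{4} e^{\theta} - 27 \theta^{4} + 24 \theta^{2} e^{\theta} + 24 \theta^{2} + 24 \theta + 8 e^{\theta} + 12}{2 \left(3 \theta^{4} + 12 \theta^{2} + 4\right)}] = \frac{27 \theta^{9} - 9 \theta^{8} e^{\theta} + 216 \theta^{7} - 72 \theta^{6} e^{\theta} + 504 \theta^{5} - 168 \theta^{4} e^{\theta} + 108 \theta^{4} + 288 \theta^{3} - 96 \theta^{2} e^{\theta} + 144 \theta^{2} + 48 \theta - 16 e^{\theta} - 48}{9 \theta^{8} + 72 \theta^{6} + 168 \theta^{4} + 96 \theta^{2} + 16} = f(\theta).
F(0) = - \frac{5}{2}; F(-1) = \frac{12}{19} - e^{-1}.
Integral = F(0) - F(-1) = - \frac{119}{38} + e^{-1}.

Antiderivative: F(\theta) = - \frac{- 9 \theta^{6} + 6 \theta^{4} e^{\theta} - 27 \theta^{4} + 24 \theta^{2} e^{\theta} + 24 \theta^{2} + 24 \theta + 8 e^{\theta} + 12}{2 \left(3 \theta^{4} + 12 \theta^{2} + 4\right)}; value = - \frac{119}{38} + e^{-1}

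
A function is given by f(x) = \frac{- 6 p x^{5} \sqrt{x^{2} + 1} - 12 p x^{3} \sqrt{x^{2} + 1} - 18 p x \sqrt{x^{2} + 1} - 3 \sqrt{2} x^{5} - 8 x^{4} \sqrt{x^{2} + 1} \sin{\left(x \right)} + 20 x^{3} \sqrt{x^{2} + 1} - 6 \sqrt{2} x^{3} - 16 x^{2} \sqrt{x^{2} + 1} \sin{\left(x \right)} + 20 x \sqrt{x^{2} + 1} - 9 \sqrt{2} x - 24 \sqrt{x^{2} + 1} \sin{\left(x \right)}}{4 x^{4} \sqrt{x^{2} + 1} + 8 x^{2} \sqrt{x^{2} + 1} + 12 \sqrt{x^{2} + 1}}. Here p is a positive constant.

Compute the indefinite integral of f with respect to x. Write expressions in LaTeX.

Recover f(x) by differentiating a candidate F(x); any mismatch rules it out.
Check: d/dx[- \frac{3 p x^{2}}{4} - \frac{3 \sqrt{2 x^{2} + 2}}{4} + \frac{5 \log{\left(x^{4} + 2 x^{2} + 3 \right)}}{4} + 2 \cos{\left(x \right)}] = \frac{- 6 p x^{5} \sqrt{x^{2} + 1} - 12 p x^{3} \sqrt{x^{2} + 1} - 18 p x \sqrt{x^{2} + 1} - 3 \sqrt{2} x^{5} - 8 x^{4} \sqrt{x^{2} + 1} \sin{\left(x \right)} + 20 x^{3} \sqrt{x^{2} + 1} - 6 \sqrt{2} x^{3} - 16 x^{2} \sqrt{x^{2} + 1} \sin{\left(x \right)} + 20 x \sqrt{x^{2} + 1} - 9 \sqrt{2} x - 24 \sqrt{x^{2} + 1} \sin{\left(x \right)}}{4 x^{4} \sqrt{x^{2} + 1} + 8 x^{2} \sqrt{x^{2} + 1} + 12 \sqrt{x^{2} + 1}} = f(x).

F(x) = - \frac{3 p x^{2}}{4} - \frac{3 \sqrt{2 x^{2} + 2}}{4} + \frac{5 \log{\left(x^{4} + 2 x^{2} + 3 \right)}}{4} + 2 \cos{\left(x \right)} + C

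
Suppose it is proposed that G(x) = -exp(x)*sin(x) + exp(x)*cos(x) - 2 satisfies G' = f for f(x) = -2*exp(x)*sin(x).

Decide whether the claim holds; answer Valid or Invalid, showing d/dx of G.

d/dx[G] = -2*exp(x)*sin(x)
This equals f(x) exactly, so the claim holds.

Valid - differentiating G returns exactly f.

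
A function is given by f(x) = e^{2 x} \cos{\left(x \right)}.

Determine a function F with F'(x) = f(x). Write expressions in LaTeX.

An antiderivative is F(x) = \frac{e^{2 x} \sin{\left(x \right)}}{5} + \frac{2 e^{2 x} \cos{\left(x \right)}}{5}.

Check any antiderivative F(x) by computing F'(x) and comparing it with f(x).
Check: d/dx[\frac{e^{2 x} \sin{\left(x \right)}}{5} + \frac{2 e^{2 x} \cos{\left(x \right)}}{5}] = e^{2 x} \cos{\left(x \right)} = f(x).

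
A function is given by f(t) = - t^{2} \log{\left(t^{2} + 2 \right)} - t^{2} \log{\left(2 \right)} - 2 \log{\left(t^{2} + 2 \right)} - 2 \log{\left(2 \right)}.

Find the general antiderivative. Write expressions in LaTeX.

Integrate term by term and add the pieces.
Check: d/dt[- \frac{t^{3} \log{\left(2 t^{2} + 4 \right)}}{3} + \frac{2 t^{3}}{9} - 2 t \log{\left(2 t^{2} + 4 \right)} + \frac{8 t}{3} - \frac{8 \sqrt{2} \operatorname{atan}{\left(\frac{\sqrt{2} t}{2} \right)}}{3}] = - t^{2} \log{\left(t^{2} + 2 \right)} - t^{2} \log{\left(2 \right)} - 2 \log{\left(t^{2} + 2 \right)} - 2 \log{\left(2 \right)} = f(t).

F(t) = - \frac{t^{3} \log{\left(2 t^{2} + 4 \right)}}{3} + \frac{2 t^{3}}{9} - 2 t \log{\left(2 t^{2} + 4 \right)} + \frac{8 t}{3} - \frac{8 \sqrt{2} \operatorname{atan}{\left(\frac{\sqrt{2} t}{2} \right)}}{3} + C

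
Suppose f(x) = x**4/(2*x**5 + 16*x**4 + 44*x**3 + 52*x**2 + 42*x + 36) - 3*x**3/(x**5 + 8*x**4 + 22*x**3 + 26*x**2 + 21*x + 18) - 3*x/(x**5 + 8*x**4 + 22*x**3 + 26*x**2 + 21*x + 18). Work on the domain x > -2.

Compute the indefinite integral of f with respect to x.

The denominator factors as 2*(x + 2)*(x + 3)**2*(x**2 + 1); partial fractions split f into directly integrable pieces: -(2*x - 1)/(100*(x**2 + 1)) - 177/(25*(x + 3)) - 261/(20*(x + 3)**2) + 38/(5*(x + 2)).
Check: d/dx[(760*(x + 3)*log(x + 2) - 708*(x + 3)*log(x + 3) - (x + 3)*log(x**2 + 1) + (x + 3)*atan(x) + 1305)/(100*(x + 3))] = (x**4 - 6*x**3 - 6*x)/(2*x**5 + 16*x**4 + 44*x**3 + 52*x**2 + 42*x + 36), which equals f(x).

F(x) = (760*(x + 3)*log(x + 2) - 708*(x + 3)*log(x + 3) - (x + 3)*log(x**2 + 1) + (x + 3)*atan(x) + 1305)/(100*(x + 3)) + C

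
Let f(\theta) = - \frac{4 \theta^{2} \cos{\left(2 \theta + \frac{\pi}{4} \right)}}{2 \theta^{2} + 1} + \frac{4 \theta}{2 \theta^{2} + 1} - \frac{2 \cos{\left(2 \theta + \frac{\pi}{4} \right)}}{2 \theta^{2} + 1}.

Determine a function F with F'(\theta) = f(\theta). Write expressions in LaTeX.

Integrate term by term and add the pieces.
Check: d/d\theta[\log{\left(3 \theta^{2} + \frac{3}{2} \right)} - \sin{\left(2 \theta + \frac{\pi}{4} \right)}] = \frac{- 4 \theta^{2} \cos{\left(2 \theta + \frac{\pi}{4} \right)} + 4 \theta - 2 \cos{\left(2 \theta + \frac{\pi}{4} \right)}}{2 \theta^{2} + 1}, which equals f(\theta).

An antiderivative is F(\theta) = \log{\left(3 \theta^{2} + \frac{3}{2} \right)} - \sin{\left(2 \theta + \frac{\pi}{4} \right)}.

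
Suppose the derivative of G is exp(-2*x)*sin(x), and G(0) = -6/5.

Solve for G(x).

G(x) = (-5*exp(2*x) - 2*sin(x) - cos(x))*exp(-2*x)/5

Differentiate the proposed G(x) back; it has to land on the given G'(x).
A general antiderivative is -2*exp(-2*x)*sin(x)/5 - exp(-2*x)*cos(x)/5 + C.
The condition gives C = -6/5 - (-1/5) = -1.
So G(x) = (-5*exp(2*x) - 2*sin(x) - cos(x))*exp(-2*x)/5.
Check: d/dx[(-5*exp(2*x) - 2*sin(x) - cos(x))*exp(-2*x)/5] = exp(-2*x)*sin(x) = G'(x).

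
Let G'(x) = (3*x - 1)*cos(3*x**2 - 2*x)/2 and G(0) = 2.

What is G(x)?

G(x) = sin(3*x**2 - 2*x)/4 + 2

G'(x) matches the chain-rule pattern g'(h)*h' with inner function h(x) = 3*x**2 - 2*x; substituting u = h(x) collapses the integral.
A general antiderivative is sin(3*x**2 - 2*x)/4 + C.
The condition gives C = 2 - (0) = 2.
So G(x) = sin(3*x**2 - 2*x)/4 + 2.
Check: d/dx[sin(3*x**2 - 2*x)/4 + 2] = 3*x*cos(3*x**2 - 2*x)/2 - cos(3*x**2 - 2*x)/2, which equals G'(x).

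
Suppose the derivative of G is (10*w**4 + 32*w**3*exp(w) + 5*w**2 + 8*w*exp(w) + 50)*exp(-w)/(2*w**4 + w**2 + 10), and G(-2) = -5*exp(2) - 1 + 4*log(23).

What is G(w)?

G(w) = 4*log(w**4 + w**2/2 + 5) - 1 - 5*exp(-w)

Whatever form G(w) takes, its d/dw must return the stated G'(w).
A general antiderivative is 4*log(w**4 + w**2/2 + 5) - 5*exp(-w) + C.
The condition gives C = -5*exp(2) - 1 + 4*log(23) - (-5*exp(2) + 4*log(23)) = -1.
So G(w) = 4*log(w**4 + w**2/2 + 5) - 1 - 5*exp(-w).
Check: d/dw[4*log(w**4 + w**2/2 + 5) - 1 - 5*exp(-w)] = (10*w**4 + 32*w**3*exp(w) + 5*w**2 + 8*w*exp(w) + 50)/(2*w**4*exp(w) + w**2*exp(w) + 10*exp(w)), which equals G'(w).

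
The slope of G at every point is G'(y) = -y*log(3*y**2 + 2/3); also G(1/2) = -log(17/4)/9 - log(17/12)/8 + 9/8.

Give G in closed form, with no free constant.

A candidate passes only if d/dy[G] lands on the given G'(y) exactly.
A general antiderivative is -y**2*log(3*y**2 + 2/3)/2 + y**2/2 - log(9*y**2 + 2)/9 + C.
The condition gives C = -log(17/4)/9 - log(17/12)/8 + 9/8 - (-log(17/4)/9 - log(17/12)/8 + 1/8) = 1.
So G(y) = -y**2*log(3*y**2 + 2/3)/2 + y**2/2 - log(9*y**2 + 2)/9 + 1.
Check: d/dy[-y**2*log(3*y**2 + 2/3)/2 + y**2/2 - log(9*y**2 + 2)/9 + 1] = -y*log(3*y**2 + 2/3) = G'(y).

G(y) = -y**2*log(3*y**2 + 2/3)/2 + y**2/2 - log(9*y**2 + 2)/9 + 1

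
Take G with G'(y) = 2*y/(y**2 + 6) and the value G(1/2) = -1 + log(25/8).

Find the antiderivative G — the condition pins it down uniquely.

G'(y) matches the chain-rule pattern g'(h)*h' with inner function h(y) = y**2/2 + 3; substituting u = h(y) collapses the integral.
A general antiderivative is log(y**2/2 + 3) + C.
The condition gives C = -1 + log(25/8) - (log(25/8)) = -1.
So G(y) = log(y**2/2 + 3) - 1.
Check: d/dy[log(y**2/2 + 3) - 1] = 2*y/(y**2 + 6) = G'(y).

G(y) = log(y**2/2 + 3) - 1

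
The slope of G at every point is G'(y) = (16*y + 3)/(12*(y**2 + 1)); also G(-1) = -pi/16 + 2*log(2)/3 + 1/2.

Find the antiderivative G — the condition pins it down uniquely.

G(y) = 2*log(y**2 + 1)/3 + atan(y)/4 + 1/2

A first test for any G(y): its y-derivative must equal the given G'(y).
A general antiderivative is 2*log(y**2 + 1)/3 + atan(y)/4 + C.
The condition gives C = -pi/16 + 2*log(2)/3 + 1/2 - (-pi/16 + 2*log(2)/3) = 1/2.
So G(y) = 2*log(y**2 + 1)/3 + atan(y)/4 + 1/2.
Check: d/dy[2*log(y**2 + 1)/3 + atan(y)/4 + 1/2] = (16*y + 3)/(12*y**2 + 12), which equals G'(y).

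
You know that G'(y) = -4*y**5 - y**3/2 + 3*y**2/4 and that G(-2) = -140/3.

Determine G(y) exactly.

G(y) = -2*y**6/3 - y**4/8 + y**3/4

The integrand splits into summands that can be handled one at a time.
A general antiderivative is -2*y**6/3 - y**4/8 + y**3/4 + C.
The condition gives C = -140/3 - (-140/3) = 0.
So G(y) = -2*y**6/3 - y**4/8 + y**3/4.
Check: d/dy[-2*y**6/3 - y**4/8 + y**3/4] = -4*y**5 - y**3/2 + 3*y**2/4 = G'(y).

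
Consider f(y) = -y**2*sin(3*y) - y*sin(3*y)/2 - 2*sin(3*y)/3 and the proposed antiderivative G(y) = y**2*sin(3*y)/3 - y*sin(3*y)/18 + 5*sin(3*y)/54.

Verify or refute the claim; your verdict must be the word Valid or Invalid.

Invalid: d/dy[G] - f = y**2*sin(3*y) + y**2*cos(3*y) + 7*y*sin(3*y)/6 - y*cos(3*y)/6 + 11*sin(3*y)/18 + 5*cos(3*y)/18, which is not 0.

d/dy[G] = y**2*cos(3*y) + 2*y*sin(3*y)/3 - y*cos(3*y)/6 - sin(3*y)/18 + 5*cos(3*y)/18
d/dy[G] - f(y) = y**2*sin(3*y) + y**2*cos(3*y) + 7*y*sin(3*y)/6 - y*cos(3*y)/6 + 11*sin(3*y)/18 + 5*cos(3*y)/18 != 0.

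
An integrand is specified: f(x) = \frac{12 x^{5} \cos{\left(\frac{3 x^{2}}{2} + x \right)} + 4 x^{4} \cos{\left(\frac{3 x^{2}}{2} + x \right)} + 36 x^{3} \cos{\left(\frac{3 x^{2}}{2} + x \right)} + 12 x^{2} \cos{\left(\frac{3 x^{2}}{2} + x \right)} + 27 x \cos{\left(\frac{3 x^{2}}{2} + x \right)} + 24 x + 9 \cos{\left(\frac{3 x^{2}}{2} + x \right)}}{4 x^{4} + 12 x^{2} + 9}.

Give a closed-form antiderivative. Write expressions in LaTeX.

An antiderivative is F(x) = \sin{\left(\frac{3 x^{2}}{2} + x \right)} - \frac{3}{x^{2} + \frac{3}{2}}.

For F(x) to be correct the identity F'(x) - f(x) = 0 must hold.
Check: d/dx[\sin{\left(\frac{3 x^{2}}{2} + x \right)} - \frac{3}{x^{2} + \frac{3}{2}}] = \frac{12 x^{5} \cos{\left(\frac{3 x^{2}}{2} + x \right)} + 4 x^{4} \cos{\left(\frac{3 x^{2}}{2} + x \right)} + 36 x^{3} \cos{\left(\frac{3 x^{2}}{2} + x \right)} + 12 x^{2} \cos{\left(\frac{3 x^{2}}{2} + x \right)} + 27 x \cos{\left(\frac{3 x^{2}}{2} + x \right)} + 24 x + 9 \cos{\left(\frac{3 x^{2}}{2} + x \right)}}{4 x^{4} + 12 x^{2} + 9} = f(x).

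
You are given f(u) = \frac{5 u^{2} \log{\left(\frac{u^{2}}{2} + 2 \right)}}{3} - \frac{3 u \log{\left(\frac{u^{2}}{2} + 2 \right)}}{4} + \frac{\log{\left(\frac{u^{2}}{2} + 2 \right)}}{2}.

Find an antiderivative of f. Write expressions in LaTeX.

An antiderivative is F(u) = \frac{5 u^{3} \log{\left(\frac{u^{2}}{2} + 2 \right)}}{9} - \frac{10 u^{3}}{27} - \frac{3 u^{2} \log{\left(\frac{u^{2}}{2} + 2 \right)}}{8} + \frac{3 u^{2}}{8} + \frac{u \log{\left(\frac{u^{2}}{2} + 2 \right)}}{2} + \frac{31 u}{9} - \frac{3 \log{\left(u^{2} + 4 \right)}}{2} - \frac{62 \operatorname{atan}{\left(\frac{u}{2} \right)}}{9}.

The integrand splits into summands that can be handled one at a time.
Check: d/du[\frac{5 u^{3} \log{\left(\frac{u^{2}}{2} + 2 \right)}}{9} - \frac{10 u^{3}}{27} - \frac{3 u^{2} \log{\left(\frac{u^{2}}{2} + 2 \right)}}{8} + \frac{3 u^{2}}{8} + \frac{u \log{\left(\frac{u^{2}}{2} + 2 \right)}}{2} + \frac{31 u}{9} - \frac{3 \log{\left(u^{2} + 4 \right)}}{2} - \frac{62 \operatorname{atan}{\left(\frac{u}{2} \right)}}{9}] = \frac{5 u^{2} \log{\left(\frac{u^{2}}{2} + 2 \right)}}{3} - \frac{3 u \log{\left(\frac{u^{2}}{2} + 2 \right)}}{4} + \frac{\log{\left(\frac{u^{2}}{2} + 2 \right)}}{2} = f(u).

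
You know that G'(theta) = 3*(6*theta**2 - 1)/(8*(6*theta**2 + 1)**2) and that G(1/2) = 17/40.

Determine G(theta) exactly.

G(theta) = (24*theta**2 - 3*theta + 4)/(48*theta**2 + 8)

G'(theta) has the shape u'v + uv' for u = -theta/4 and v = 1/(4*theta**2 + 2/3) — it is the derivative of the product u*v.
A general antiderivative is -theta/(4*(4*theta**2 + 2/3)) + C.
The condition gives C = 17/40 - (-3/40) = 1/2.
So G(theta) = (24*theta**2 - 3*theta + 4)/(48*theta**2 + 8).
Check: d/dtheta[(24*theta**2 - 3*theta + 4)/(48*theta**2 + 8)] = (18*theta**2 - 3)/(288*theta**4 + 96*theta**2 + 8), which equals G'(theta).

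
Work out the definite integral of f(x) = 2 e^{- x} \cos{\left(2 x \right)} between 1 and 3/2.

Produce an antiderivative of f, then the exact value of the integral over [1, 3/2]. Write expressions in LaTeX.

Antiderivative: F(x) = \frac{4 e^{- x} \sin{\left(2 x \right)}}{5} - \frac{2 e^{- x} \cos{\left(2 x \right)}}{5}; value = - \frac{4 \sin{\left(2 \right)}}{5 e} + \frac{2 \cos{\left(2 \right)}}{5 e} + \frac{4 \sin{\left(3 \right)}}{5 e^{\frac{3}{2}}} - \frac{2 \cos{\left(3 \right)}}{5 e^{\frac{3}{2}}}

Since d/dx undoes antidifferentiation here, F'(x) = f(x) is required of F(x).
F(x) = \frac{4 e^{- x} \sin{\left(2 x \right)}}{5} - \frac{2 e^{- x} \cos{\left(2 x \right)}}{5} is an antiderivative of f.
Check: d/dx[\frac{4 e^{- x} \sin{\left(2 x \right)}}{5} - \frac{2 e^{- x} \cos{\left(2 x \right)}}{5}] = 2 e^{- x} \cos{\left(2 x \right)} = f(x).
F(3/2) = \frac{4 \sin{\left(3 \right)}}{5 e^{\frac{3}{2}}} - \frac{2 \cos{\left(3 \right)}}{5 e^{\frac{3}{2}}}; F(1) = - \frac{2 \cos{\left(2 \right)}}{5 e} + \frac{4 \sin{\left(2 \right)}}{5 e}.
Integral = F(3/2) - F(1) = - \frac{4 \sin{\left(2 \right)}}{5 e} + \frac{2 \cos{\left(2 \right)}}{5 e} + \frac{4 \sin{\left(3 \right)}}{5 e^{\frac{3}{2}}} - \frac{2 \cos{\left(3 \right)}}{5 e^{\frac{3}{2}}}.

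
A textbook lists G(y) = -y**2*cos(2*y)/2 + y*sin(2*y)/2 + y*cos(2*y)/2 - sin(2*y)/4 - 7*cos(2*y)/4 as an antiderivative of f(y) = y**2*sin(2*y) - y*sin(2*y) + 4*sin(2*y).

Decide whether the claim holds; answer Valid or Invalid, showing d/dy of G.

Valid: G'(y) = f(y).

d/dy[G] = y**2*sin(2*y) - y*sin(2*y) + 4*sin(2*y)
This equals f(y) exactly, so the claim holds.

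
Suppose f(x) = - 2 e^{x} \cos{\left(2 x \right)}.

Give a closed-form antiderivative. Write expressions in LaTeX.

A candidate is checked by its d/dx: the result must match f(x).
Check: d/dx[- \frac{4 e^{x} \sin{\left(2 x \right)}}{5} - \frac{2 e^{x} \cos{\left(2 x \right)}}{5}] = - 2 e^{x} \cos{\left(2 x \right)} = f(x).

An antiderivative is F(x) = - \frac{4 e^{x} \sin{\left(2 x \right)}}{5} - \frac{2 e^{x} \cos{\left(2 x \right)}}{5}.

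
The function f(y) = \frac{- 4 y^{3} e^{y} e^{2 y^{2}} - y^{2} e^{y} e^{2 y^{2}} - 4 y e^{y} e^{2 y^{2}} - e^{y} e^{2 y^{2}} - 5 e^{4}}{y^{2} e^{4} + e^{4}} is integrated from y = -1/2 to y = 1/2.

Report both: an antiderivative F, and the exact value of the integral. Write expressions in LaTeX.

Recover f(y) by differentiating a candidate F(y); any mismatch rules it out.
F(y) = - \frac{e^{y} e^{2 y^{2}}}{e^{4}} - 5 \operatorname{atan}{\left(y \right)} is an antiderivative of f.
Check: d/dy[- \frac{e^{y} e^{2 y^{2}}}{e^{4}} - 5 \operatorname{atan}{\left(y \right)}] = \frac{- 4 y^{3} e^{y} e^{2 y^{2}} - y^{2} e^{y} e^{2 y^{2}} - 4 y e^{y} e^{2 y^{2}} - e^{y} e^{2 y^{2}} - 5 e^{4}}{y^{2} e^{4} + e^{4}} = f(y).
F(1/2) = - 5 \operatorname{atan}{\left(\frac{1}{2} \right)} - e^{-3}; F(-1/2) = - \frac{1}{e^{4}} + 5 \operatorname{atan}{\left(\frac{1}{2} \right)}.
Integral = F(1/2) - F(-1/2) = - 10 \operatorname{atan}{\left(\frac{1}{2} \right)} - e^{-3} + e^{-4}.

Antiderivative: F(y) = - \frac{e^{y} e^{2 y^{2}}}{e^{4}} - 5 \operatorname{atan}{\left(y \right)}; value = - 10 \operatorname{atan}{\left(\frac{1}{2} \right)} - e^{-3} + e^{-4}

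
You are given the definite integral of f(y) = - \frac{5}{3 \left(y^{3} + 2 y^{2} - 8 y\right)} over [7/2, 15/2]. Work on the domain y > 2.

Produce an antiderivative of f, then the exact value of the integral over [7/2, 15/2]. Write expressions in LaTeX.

Antiderivative: F(y) = \frac{5 \log{\left(y \right)}}{24} - \frac{5 \log{\left(y - 2 \right)}}{36} - \frac{5 \log{\left(y + 4 \right)}}{72}; value = - \frac{5 \log{\left(\frac{7}{2} \right)}}{24} - \frac{5 \log{\left(\frac{11}{2} \right)}}{36} - \frac{5 \log{\left(\frac{23}{2} \right)}}{72} + \frac{5 \log{\left(\frac{3}{2} \right)}}{36} + \frac{5 \log{\left(\frac{15}{2} \right)}}{18}

The denominator factors as 3 y \left(y - 2\right) \left(y + 4\right); partial fractions split f into directly integrable pieces: - \frac{5}{72 \left(y + 4\right)} - \frac{5}{36 \left(y - 2\right)} + \frac{5}{24 y}.
F(y) = \frac{5 \log{\left(y \right)}}{24} - \frac{5 \log{\left(y - 2 \right)}}{36} - \frac{5 \log{\left(y + 4 \right)}}{72} is an antiderivative of f.
Check: d/dy[\frac{5 \log{\left(y \right)}}{24} - \frac{5 \log{\left(y - 2 \right)}}{36} - \frac{5 \log{\left(y + 4 \right)}}{72}] = - \frac{5}{3 y^{3} + 6 y^{2} - 24 y}, which equals f(y).
F(15/2) = - \frac{5 \log{\left(\frac{11}{2} \right)}}{36} - \frac{5 \log{\left(\frac{23}{2} \right)}}{72} + \frac{5 \log{\left(\frac{15}{2} \right)}}{24}; F(7/2) = - \frac{5 \log{\left(\frac{15}{2} \right)}}{72} - \frac{5 \log{\left(\frac{3}{2} \right)}}{36} + \frac{5 \log{\left(\frac{7}{2} \right)}}{24}.
Integral = F(15/2) - F(7/2) = - \frac{5 \log{\left(\frac{7}{2} \right)}}{24} - \frac{5 \log{\left(\frac{11}{2} \right)}}{36} - \frac{5 \log{\left(\frac{23}{2} \right)}}{72} + \frac{5 \log{\left(\frac{3}{2} \right)}}{36} + \frac{5 \log{\left(\frac{15}{2} \right)}}{18}.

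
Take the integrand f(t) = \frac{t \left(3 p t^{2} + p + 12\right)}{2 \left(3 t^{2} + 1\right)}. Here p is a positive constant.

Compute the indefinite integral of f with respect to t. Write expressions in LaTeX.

F(t) = \frac{p t^{2}}{4} + \log{\left(t^{2} + \frac{1}{3} \right)} + C

Any candidate F(t) must reproduce f(t) exactly when differentiated.
Check: d/dt[\frac{p t^{2}}{4} + \log{\left(t^{2} + \frac{1}{3} \right)}] = \frac{3 p t^{3} + p t + 12 t}{6 t^{2} + 2}, which equals f(t).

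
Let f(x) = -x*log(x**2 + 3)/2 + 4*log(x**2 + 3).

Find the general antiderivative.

The integrand splits into summands that can be handled one at a time.
Check: d/dx[x**2/4 - 8*x + (-x**2/4 + 4*x)*log(x**2 + 3) - 3*log(x**2 + 3)/4 + 8*sqrt(3)*atan(sqrt(3)*x/3)] = -x*log(x**2 + 3)/2 + 4*log(x**2 + 3) = f(x).

F(x) = x**2/4 - 8*x + (-x**2/4 + 4*x)*log(x**2 + 3) - 3*log(x**2 + 3)/4 + 8*sqrt(3)*atan(sqrt(3)*x/3) + C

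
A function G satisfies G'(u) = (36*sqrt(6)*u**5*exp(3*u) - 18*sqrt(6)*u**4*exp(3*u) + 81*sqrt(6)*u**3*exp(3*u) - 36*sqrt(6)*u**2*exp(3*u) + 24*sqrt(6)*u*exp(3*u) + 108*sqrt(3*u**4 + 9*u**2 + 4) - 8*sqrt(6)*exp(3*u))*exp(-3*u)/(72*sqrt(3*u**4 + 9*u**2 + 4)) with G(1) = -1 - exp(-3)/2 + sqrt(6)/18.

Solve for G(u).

G(u) = (u**2/2 - u/3)*sqrt(u**4/2 + 3*u**2/2 + 2/3)/2 - 1 - exp(-3*u)/2

Check a candidate G(u) by differentiating: d/du[G] must match the given G'(u).
A general antiderivative is (u**2/2 - u/3)*sqrt(u**4/2 + 3*u**2/2 + 2/3)/2 - exp(-3*u)/2 + C.
The condition gives C = -1 - exp(-3)/2 + sqrt(6)/18 - (-exp(-3)/2 + sqrt(6)/18) = -1.
So G(u) = (u**2/2 - u/3)*sqrt(u**4/2 + 3*u**2/2 + 2/3)/2 - 1 - exp(-3*u)/2.
Check: d/du[(u**2/2 - u/3)*sqrt(u**4/2 + 3*u**2/2 + 2/3)/2 - 1 - exp(-3*u)/2] = (36*sqrt(6)*u**5*exp(3*u) - 18*sqrt(6)*u**4*exp(3*u) + 81*sqrt(6)*u**3*exp(3*u) - 36*sqrt(6)*u**2*exp(3*u) + 24*sqrt(6)*u*exp(3*u) + 108*sqrt(3*u**4 + 9*u**2 + 4) - 8*sqrt(6)*exp(3*u))*exp(-3*u)/(72*sqrt(3*u**4 + 9*u**2 + 4)) = G'(u).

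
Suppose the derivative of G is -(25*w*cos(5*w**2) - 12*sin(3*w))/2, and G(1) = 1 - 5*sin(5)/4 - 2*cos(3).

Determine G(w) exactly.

Differentiate the proposed G(w) back; it has to land on the given G'(w).
A general antiderivative is -5*sin(5*w**2)/4 - 2*cos(3*w) + C.
The condition gives C = 1 - 5*sin(5)/4 - 2*cos(3) - (-5*sin(5)/4 - 2*cos(3)) = 1.
So G(w) = -5*sin(5*w**2)/4 - 2*cos(3*w) + 1.
Check: d/dw[-5*sin(5*w**2)/4 - 2*cos(3*w) + 1] = -25*w*cos(5*w**2)/2 + 6*sin(3*w), which equals G'(w).

G(w) = -5*sin(5*w**2)/4 - 2*cos(3*w) + 1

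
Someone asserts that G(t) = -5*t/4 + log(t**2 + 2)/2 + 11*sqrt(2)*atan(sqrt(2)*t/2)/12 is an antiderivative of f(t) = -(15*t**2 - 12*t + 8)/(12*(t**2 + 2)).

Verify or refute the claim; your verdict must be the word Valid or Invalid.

Valid. The derivative of G reproduces f.

d/dt[G] = (-15*t**2 + 12*t - 8)/(12*t**2 + 24)
This equals f(t) exactly, so the claim holds.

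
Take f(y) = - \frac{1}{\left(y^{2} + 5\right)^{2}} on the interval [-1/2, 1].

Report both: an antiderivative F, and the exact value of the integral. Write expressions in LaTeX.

Antiderivative: F(y) = - \frac{y}{10 y^{2} + 50} - \frac{\sqrt{5} \operatorname{atan}{\left(\frac{\sqrt{5} y}{5} \right)}}{50}; value = - \frac{11}{420} - \frac{\sqrt{5} \operatorname{atan}{\left(\frac{\sqrt{5}}{5} \right)}}{50} - \frac{\sqrt{5} \operatorname{atan}{\left(\frac{\sqrt{5}}{10} \right)}}{50}

An antiderivative F(y) passes only if d/dy[F] lands on f(y) exactly.
F(y) = - \frac{y}{10 y^{2} + 50} - \frac{\sqrt{5} \operatorname{atan}{\left(\frac{\sqrt{5} y}{5} \right)}}{50} is an antiderivative of f.
Check: d/dy[- \frac{y}{10 y^{2} + 50} - \frac{\sqrt{5} \operatorname{atan}{\left(\frac{\sqrt{5} y}{5} \right)}}{50}] = - \frac{1}{y^{4} + 10 y^{2} + 25}, which equals f(y).
F(1) = - \frac{\sqrt{5} \operatorname{atan}{\left(\frac{\sqrt{5}}{5} \right)}}{50} - \frac{1}{60}; F(-1/2) = \frac{1}{105} + \frac{\sqrt{5} \operatorname{atan}{\left(\frac{\sqrt{5}}{10} \right)}}{50}.
Integral = F(1) - F(-1/2) = - \frac{11}{420} - \frac{\sqrt{5} \operatorname{atan}{\left(\frac{\sqrt{5}}{5} \right)}}{50} - \frac{\sqrt{5} \operatorname{atan}{\left(\frac{\sqrt{5}}{10} \right)}}{50}.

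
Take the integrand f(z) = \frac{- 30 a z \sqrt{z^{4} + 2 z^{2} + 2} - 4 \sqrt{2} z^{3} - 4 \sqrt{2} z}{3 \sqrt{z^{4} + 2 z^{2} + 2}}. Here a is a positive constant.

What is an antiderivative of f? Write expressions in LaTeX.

An antiderivative is F(z) = - 5 a z^{2} - \frac{4 \sqrt{\frac{z^{4}}{2} + z^{2} + 1}}{3}.

For F(z) to be correct the identity F'(z) - f(z) = 0 must hold.
Check: d/dz[- 5 a z^{2} - \frac{4 \sqrt{\frac{z^{4}}{2} + z^{2} + 1}}{3}] = \frac{- 30 a z \sqrt{z^{4} + 2 z^{2} + 2} - 4 \sqrt{2} z^{3} - 4 \sqrt{2} z}{3 \sqrt{z^{4} + 2 z^{2} + 2}} = f(z).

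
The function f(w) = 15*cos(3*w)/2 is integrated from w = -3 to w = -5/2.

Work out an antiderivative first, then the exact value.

Check any antiderivative F(w) by computing F'(w) and comparing it with f(w).
F(w) = 5*sin(3*w)/2 is an antiderivative of f.
Check: d/dw[5*sin(3*w)/2] = 15*cos(3*w)/2 = f(w).
F(-5/2) = -5*sin(15/2)/2; F(-3) = -5*sin(9)/2.
Integral = F(-5/2) - F(-3) = -5*sin(15/2)/2 + 5*sin(9)/2.

Antiderivative: F(w) = 5*sin(3*w)/2; value = -5*sin(15/2)/2 + 5*sin(9)/2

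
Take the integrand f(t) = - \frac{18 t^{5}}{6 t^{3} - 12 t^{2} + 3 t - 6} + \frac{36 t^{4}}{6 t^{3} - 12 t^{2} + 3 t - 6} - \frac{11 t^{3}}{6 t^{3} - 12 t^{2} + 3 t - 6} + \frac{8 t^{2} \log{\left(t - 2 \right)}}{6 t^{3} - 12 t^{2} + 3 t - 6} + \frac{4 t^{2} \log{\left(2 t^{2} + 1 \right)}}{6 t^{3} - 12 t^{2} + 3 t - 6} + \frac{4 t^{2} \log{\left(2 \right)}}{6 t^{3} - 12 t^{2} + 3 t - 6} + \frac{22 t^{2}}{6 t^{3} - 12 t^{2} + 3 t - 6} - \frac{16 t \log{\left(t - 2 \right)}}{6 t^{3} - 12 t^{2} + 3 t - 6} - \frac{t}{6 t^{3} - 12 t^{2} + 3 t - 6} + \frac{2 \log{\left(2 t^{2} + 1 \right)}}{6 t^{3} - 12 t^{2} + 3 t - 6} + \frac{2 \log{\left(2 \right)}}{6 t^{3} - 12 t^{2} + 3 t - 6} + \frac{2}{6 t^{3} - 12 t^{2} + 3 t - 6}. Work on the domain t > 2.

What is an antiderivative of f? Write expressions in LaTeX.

The integrand splits into summands that can be handled one at a time.
Check: d/dt[- \frac{3 t^{3} + t - 2 \log{\left(t - 2 \right)} \log{\left(4 t^{2} + 2 \right)} - 3}{3}] = \frac{- 18 t^{5} + 36 t^{4} - 11 t^{3} + 8 t^{2} \log{\left(t - 2 \right)} + 4 t^{2} \log{\left(2 t^{2} + 1 \right)} + 4 t^{2} \log{\left(2 \right)} + 22 t^{2} - 16 t \log{\left(t - 2 \right)} - t + 2 \log{\left(2 t^{2} + 1 \right)} + 2 \log{\left(2 \right)} + 2}{6 t^{3} - 12 t^{2} + 3 t - 6}, which equals f(t).

An antiderivative is F(t) = - \frac{3 t^{3} + t - 2 \log{\left(t - 2 \right)} \log{\left(4 t^{2} + 2 \right)} - 3}{3}.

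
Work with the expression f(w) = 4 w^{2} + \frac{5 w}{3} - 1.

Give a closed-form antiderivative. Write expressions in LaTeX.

An antiderivative is F(w) = \frac{4 w^{3}}{3} + \frac{5 w^{2}}{6} - w.

The integrand splits into summands that can be handled one at a time.
Check: d/dw[\frac{4 w^{3}}{3} + \frac{5 w^{2}}{6} - w] = 4 w^{2} + \frac{5 w}{3} - 1 = f(w).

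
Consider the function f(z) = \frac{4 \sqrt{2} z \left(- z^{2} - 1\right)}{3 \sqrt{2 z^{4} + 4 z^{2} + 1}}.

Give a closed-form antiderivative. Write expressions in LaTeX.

An antiderivative is F(z) = - \frac{2 \sqrt{z^{4} + 2 z^{2} + \frac{1}{2}}}{3}.

The substitution u = z^{4} + 2 z^{2} + \frac{1}{2} works: f is exactly (dF/du)*(du/dz) for that inner function.
Check: d/dz[- \frac{2 \sqrt{z^{4} + 2 z^{2} + \frac{1}{2}}}{3}] = \frac{- 4 \sqrt{2} z^{3} - 4 \sqrt{2} z}{3 \sqrt{2 z^{4} + 4 z^{2} + 1}}, which equals f(z).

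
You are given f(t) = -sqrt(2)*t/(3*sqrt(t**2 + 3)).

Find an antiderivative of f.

An antiderivative is F(t) = -sqrt(2*t**2 + 6)/3.

The substitution u = 2*t**2 + 6 works: f is exactly (dF/du)*(du/dt) for that inner function.
Check: d/dt[-sqrt(2*t**2 + 6)/3] = -sqrt(2)*t/(3*sqrt(t**2 + 3)) = f(t).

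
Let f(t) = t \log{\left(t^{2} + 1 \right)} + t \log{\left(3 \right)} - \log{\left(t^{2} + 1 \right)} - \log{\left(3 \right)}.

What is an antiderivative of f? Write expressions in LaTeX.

Integrate term by term and add the pieces.
Check: d/dt[\frac{- t^{2} + t \left(t - 2\right) \log{\left(3 t^{2} + 3 \right)} + 4 t + \log{\left(t^{2} + 1 \right)} - 4 \operatorname{atan}{\left(t \right)}}{2}] = t \log{\left(t^{2} + 1 \right)} + t \log{\left(3 \right)} - \log{\left(t^{2} + 1 \right)} - \log{\left(3 \right)} = f(t).

An antiderivative is F(t) = \frac{- t^{2} + t \left(t - 2\right) \log{\left(3 t^{2} + 3 \right)} + 4 t + \log{\left(t^{2} + 1 \right)} - 4 \operatorname{atan}{\left(t \right)}}{2}.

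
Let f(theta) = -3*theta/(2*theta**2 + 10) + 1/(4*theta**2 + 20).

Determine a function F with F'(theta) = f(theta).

An antiderivative is F(theta) = (-15*log(theta**2 + 5) + sqrt(5)*atan(sqrt(5)*theta/5))/20.

Integrate term by term and add the pieces.
Check: d/dtheta[(-15*log(theta**2 + 5) + sqrt(5)*atan(sqrt(5)*theta/5))/20] = (1 - 6*theta)/(4*theta**2 + 20), which equals f(theta).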